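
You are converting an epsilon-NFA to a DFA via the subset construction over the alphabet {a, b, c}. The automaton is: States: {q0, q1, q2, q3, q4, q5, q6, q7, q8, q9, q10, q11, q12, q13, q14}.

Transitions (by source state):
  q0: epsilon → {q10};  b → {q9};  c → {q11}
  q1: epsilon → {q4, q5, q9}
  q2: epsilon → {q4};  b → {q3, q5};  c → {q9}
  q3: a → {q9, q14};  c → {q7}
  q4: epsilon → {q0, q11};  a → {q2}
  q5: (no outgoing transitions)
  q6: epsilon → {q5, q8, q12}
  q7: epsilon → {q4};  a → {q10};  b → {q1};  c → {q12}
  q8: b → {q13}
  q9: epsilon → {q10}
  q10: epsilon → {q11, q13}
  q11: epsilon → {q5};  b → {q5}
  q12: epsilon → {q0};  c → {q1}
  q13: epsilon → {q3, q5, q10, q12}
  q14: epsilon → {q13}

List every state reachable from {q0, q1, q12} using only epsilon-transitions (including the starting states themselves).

Start with {q0, q1, q12}.
From q0 via epsilon: add q10.
From q1 via epsilon: add q4, q5, q9.
From q4 via epsilon: add q11.
From q10 via epsilon: add q13.
From q13 via epsilon: add q3.
No new states can be added; the closed set is {q0, q1, q3, q4, q5, q9, q10, q11, q12, q13}.

{q0, q1, q3, q4, q5, q9, q10, q11, q12, q13}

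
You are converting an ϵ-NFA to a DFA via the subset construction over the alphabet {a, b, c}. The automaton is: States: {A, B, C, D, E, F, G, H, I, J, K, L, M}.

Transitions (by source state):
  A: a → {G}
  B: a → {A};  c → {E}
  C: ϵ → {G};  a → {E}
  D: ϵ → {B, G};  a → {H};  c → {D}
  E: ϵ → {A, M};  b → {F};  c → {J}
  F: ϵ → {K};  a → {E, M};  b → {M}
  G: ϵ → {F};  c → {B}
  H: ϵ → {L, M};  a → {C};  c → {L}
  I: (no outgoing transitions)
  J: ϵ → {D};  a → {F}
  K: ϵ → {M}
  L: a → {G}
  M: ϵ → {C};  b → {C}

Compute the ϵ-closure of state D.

{B, C, D, F, G, K, M}

Start with {D}.
From D via ϵ: add B, G.
From G via ϵ: add F.
From F via ϵ: add K.
From K via ϵ: add M.
From M via ϵ: add C.
No new states can be added; the closed set is {B, C, D, F, G, K, M}.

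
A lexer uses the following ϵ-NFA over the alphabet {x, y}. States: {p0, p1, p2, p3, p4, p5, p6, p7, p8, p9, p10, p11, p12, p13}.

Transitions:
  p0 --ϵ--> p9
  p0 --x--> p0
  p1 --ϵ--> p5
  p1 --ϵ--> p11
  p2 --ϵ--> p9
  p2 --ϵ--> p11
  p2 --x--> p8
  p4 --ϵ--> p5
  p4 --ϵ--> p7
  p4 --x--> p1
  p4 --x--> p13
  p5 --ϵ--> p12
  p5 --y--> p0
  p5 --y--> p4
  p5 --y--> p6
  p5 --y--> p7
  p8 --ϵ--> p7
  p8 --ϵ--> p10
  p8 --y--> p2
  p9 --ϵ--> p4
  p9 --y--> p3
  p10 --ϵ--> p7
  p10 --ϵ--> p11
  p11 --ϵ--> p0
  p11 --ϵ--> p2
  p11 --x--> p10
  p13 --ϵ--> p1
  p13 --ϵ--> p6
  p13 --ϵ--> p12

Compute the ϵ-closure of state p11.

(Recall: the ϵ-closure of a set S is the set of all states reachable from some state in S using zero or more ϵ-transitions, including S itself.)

Start with {p11}.
From p11 via ϵ: add p0, p2.
From p0 via ϵ: add p9.
From p9 via ϵ: add p4.
From p4 via ϵ: add p5, p7.
From p5 via ϵ: add p12.
No new states can be added; the closed set is {p0, p2, p4, p5, p7, p9, p11, p12}.

{p0, p2, p4, p5, p7, p9, p11, p12}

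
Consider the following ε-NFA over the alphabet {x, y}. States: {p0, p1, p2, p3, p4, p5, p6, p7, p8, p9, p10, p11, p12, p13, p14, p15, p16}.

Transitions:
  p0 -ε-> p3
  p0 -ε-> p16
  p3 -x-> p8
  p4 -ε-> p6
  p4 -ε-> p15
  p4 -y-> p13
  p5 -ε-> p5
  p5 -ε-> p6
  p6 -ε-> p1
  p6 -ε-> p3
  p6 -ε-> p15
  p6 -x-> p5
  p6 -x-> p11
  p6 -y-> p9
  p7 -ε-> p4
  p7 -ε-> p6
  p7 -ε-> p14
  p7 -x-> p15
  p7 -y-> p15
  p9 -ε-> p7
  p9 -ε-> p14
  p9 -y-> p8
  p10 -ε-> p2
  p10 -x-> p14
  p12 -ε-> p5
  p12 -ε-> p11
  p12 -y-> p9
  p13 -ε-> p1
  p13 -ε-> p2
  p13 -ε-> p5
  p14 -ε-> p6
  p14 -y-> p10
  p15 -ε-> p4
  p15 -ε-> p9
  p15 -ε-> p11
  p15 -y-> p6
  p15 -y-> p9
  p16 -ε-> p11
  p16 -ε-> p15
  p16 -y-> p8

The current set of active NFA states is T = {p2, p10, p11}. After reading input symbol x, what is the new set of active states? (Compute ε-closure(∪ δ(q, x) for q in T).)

{p1, p3, p4, p6, p7, p9, p11, p14, p15}

p10 on x → {p14}.
No x-transition from p2, p11.
Union after reading x: {p14}.
Now take the ε-closure:
From p14 via ε: add p6.
From p6 via ε: add p1, p3, p15.
From p15 via ε: add p4, p9, p11.
From p9 via ε: add p7.
No new states can be added; the closed set is {p1, p3, p4, p6, p7, p9, p11, p14, p15}.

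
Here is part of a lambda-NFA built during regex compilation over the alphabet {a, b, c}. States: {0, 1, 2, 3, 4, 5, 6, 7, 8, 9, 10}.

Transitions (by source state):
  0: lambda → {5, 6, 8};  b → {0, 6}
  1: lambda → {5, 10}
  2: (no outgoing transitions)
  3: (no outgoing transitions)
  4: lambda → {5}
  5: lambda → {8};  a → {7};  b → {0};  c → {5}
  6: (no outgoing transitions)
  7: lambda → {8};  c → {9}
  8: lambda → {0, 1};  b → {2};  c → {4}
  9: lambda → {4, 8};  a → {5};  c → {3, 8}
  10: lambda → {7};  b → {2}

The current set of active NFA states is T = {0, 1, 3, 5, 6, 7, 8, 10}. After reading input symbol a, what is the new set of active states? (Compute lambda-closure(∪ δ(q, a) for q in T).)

{0, 1, 5, 6, 7, 8, 10}

5 on a → {7}.
No a-transition from 0, 1, 3, 6, 7, 8, 10.
Union after reading a: {7}.
Now take the lambda-closure:
From 7 via lambda: add 8.
From 8 via lambda: add 0, 1.
From 0 via lambda: add 5, 6.
From 1 via lambda: add 10.
No new states can be added; the closed set is {0, 1, 5, 6, 7, 8, 10}.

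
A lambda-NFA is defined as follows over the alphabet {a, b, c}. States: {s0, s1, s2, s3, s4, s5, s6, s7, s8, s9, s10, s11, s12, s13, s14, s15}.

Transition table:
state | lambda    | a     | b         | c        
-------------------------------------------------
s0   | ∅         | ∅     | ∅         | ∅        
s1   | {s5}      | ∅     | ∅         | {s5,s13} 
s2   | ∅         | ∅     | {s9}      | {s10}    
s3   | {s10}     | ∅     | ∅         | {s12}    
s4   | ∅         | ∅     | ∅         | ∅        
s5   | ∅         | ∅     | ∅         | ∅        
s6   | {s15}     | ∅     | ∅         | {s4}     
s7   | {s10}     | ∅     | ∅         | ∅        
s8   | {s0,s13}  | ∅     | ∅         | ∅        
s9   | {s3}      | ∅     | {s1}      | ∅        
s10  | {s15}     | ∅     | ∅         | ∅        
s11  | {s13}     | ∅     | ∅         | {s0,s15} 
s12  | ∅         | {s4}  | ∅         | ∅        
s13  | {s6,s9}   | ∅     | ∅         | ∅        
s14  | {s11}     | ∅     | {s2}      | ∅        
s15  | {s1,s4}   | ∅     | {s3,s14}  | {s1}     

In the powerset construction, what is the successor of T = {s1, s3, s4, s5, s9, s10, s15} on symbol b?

{s1, s3, s4, s5, s6, s9, s10, s11, s13, s14, s15}

s9 on b → {s1}.
s15 on b → {s3, s14}.
No b-transition from s1, s3, s4, s5, s10.
Union after reading b: {s1, s3, s14}.
Now take the lambda-closure:
From s1 via lambda: add s5.
From s3 via lambda: add s10.
From s14 via lambda: add s11.
From s10 via lambda: add s15.
From s11 via lambda: add s13.
From s13 via lambda: add s6, s9.
From s15 via lambda: add s4.
No new states can be added; the closed set is {s1, s3, s4, s5, s6, s9, s10, s11, s13, s14, s15}.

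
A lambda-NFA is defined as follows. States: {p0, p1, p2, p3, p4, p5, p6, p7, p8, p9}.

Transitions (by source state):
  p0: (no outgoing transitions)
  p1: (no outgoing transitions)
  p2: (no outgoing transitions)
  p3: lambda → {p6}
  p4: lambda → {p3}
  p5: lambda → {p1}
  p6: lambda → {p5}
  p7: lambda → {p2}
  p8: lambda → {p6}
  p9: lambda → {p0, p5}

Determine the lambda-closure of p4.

{p1, p3, p4, p5, p6}

Start with {p4}.
From p4 via lambda: add p3.
From p3 via lambda: add p6.
From p6 via lambda: add p5.
From p5 via lambda: add p1.
No new states can be added; the closed set is {p1, p3, p4, p5, p6}.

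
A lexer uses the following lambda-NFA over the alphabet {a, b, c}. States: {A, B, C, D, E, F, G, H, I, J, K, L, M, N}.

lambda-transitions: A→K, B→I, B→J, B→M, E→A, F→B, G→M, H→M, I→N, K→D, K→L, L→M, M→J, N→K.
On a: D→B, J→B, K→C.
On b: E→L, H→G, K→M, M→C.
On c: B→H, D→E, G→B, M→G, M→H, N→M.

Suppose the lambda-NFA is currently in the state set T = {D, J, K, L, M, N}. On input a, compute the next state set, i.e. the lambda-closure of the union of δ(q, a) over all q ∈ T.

D on a → {B}.
J on a → {B}.
K on a → {C}.
No a-transition from L, M, N.
Union after reading a: {B, C}.
Now take the lambda-closure:
From B via lambda: add I, J, M.
From I via lambda: add N.
From N via lambda: add K.
From K via lambda: add D, L.
No new states can be added; the closed set is {B, C, D, I, J, K, L, M, N}.

{B, C, D, I, J, K, L, M, N}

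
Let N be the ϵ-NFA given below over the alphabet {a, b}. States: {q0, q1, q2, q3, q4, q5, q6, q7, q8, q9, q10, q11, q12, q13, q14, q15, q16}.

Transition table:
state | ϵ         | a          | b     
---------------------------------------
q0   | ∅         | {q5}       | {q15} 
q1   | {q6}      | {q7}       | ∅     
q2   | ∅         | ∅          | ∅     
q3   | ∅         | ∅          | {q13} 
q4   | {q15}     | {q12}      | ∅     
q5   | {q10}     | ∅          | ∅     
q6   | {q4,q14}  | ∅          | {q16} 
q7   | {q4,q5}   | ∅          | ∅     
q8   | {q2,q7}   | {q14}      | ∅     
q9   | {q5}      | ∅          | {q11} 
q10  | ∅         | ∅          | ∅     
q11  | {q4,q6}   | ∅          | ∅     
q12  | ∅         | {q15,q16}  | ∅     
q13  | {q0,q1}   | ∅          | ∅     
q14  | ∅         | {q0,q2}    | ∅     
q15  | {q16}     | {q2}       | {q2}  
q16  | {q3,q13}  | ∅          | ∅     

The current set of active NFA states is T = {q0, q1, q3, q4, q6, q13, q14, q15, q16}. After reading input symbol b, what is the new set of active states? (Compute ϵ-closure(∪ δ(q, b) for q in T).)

{q0, q1, q2, q3, q4, q6, q13, q14, q15, q16}

q0 on b → {q15}.
q3 on b → {q13}.
q6 on b → {q16}.
q15 on b → {q2}.
No b-transition from q1, q4, q13, q14, q16.
Union after reading b: {q2, q13, q15, q16}.
Now take the ϵ-closure:
From q13 via ϵ: add q0, q1.
From q16 via ϵ: add q3.
From q1 via ϵ: add q6.
From q6 via ϵ: add q4, q14.
No new states can be added; the closed set is {q0, q1, q2, q3, q4, q6, q13, q14, q15, q16}.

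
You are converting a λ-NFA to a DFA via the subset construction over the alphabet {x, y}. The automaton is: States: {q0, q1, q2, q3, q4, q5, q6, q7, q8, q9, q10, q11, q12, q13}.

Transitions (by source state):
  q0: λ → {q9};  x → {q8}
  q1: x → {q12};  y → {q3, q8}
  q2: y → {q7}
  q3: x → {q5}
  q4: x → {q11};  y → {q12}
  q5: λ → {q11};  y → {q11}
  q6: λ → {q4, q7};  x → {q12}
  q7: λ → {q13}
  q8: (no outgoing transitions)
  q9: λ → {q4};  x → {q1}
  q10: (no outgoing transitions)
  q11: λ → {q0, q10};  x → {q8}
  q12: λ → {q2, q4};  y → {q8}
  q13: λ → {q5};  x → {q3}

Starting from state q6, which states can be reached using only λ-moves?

Start with {q6}.
From q6 via λ: add q4, q7.
From q7 via λ: add q13.
From q13 via λ: add q5.
From q5 via λ: add q11.
From q11 via λ: add q0, q10.
From q0 via λ: add q9.
No new states can be added; the closed set is {q0, q4, q5, q6, q7, q9, q10, q11, q13}.

{q0, q4, q5, q6, q7, q9, q10, q11, q13}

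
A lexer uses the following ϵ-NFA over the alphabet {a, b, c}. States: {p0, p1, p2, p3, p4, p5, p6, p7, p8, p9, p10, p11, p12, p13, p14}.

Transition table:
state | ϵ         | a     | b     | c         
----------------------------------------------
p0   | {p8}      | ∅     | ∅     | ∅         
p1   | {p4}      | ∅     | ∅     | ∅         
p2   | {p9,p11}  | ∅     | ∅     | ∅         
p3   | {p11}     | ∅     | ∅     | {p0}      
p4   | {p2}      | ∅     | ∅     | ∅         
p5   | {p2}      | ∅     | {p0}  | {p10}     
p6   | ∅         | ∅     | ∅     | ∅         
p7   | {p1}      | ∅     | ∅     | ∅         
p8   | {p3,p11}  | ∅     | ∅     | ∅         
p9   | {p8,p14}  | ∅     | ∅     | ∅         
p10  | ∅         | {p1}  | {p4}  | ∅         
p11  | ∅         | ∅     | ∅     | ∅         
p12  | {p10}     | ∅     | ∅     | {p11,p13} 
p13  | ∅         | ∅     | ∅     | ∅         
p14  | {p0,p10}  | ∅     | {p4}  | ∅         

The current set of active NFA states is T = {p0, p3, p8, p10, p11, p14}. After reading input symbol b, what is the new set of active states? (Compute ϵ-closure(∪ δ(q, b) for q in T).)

{p0, p2, p3, p4, p8, p9, p10, p11, p14}

p10 on b → {p4}.
p14 on b → {p4}.
No b-transition from p0, p3, p8, p11.
Union after reading b: {p4}.
Now take the ϵ-closure:
From p4 via ϵ: add p2.
From p2 via ϵ: add p9, p11.
From p9 via ϵ: add p8, p14.
From p8 via ϵ: add p3.
From p14 via ϵ: add p0, p10.
No new states can be added; the closed set is {p0, p2, p3, p4, p8, p9, p10, p11, p14}.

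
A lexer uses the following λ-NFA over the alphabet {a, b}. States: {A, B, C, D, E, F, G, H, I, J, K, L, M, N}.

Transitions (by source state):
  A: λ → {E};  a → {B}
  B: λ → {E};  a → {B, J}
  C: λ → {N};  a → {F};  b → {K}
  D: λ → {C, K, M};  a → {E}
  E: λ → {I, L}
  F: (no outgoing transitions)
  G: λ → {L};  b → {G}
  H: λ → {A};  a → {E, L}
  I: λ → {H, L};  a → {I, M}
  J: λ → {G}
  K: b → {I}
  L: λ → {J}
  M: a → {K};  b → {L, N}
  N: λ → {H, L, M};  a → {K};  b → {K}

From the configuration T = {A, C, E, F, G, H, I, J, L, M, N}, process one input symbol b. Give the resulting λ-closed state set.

C on b → {K}.
G on b → {G}.
M on b → {L, N}.
N on b → {K}.
No b-transition from A, E, F, H, I, J, L.
Union after reading b: {G, K, L, N}.
Now take the λ-closure:
From L via λ: add J.
From N via λ: add H, M.
From H via λ: add A.
From A via λ: add E.
From E via λ: add I.
No new states can be added; the closed set is {A, E, G, H, I, J, K, L, M, N}.

{A, E, G, H, I, J, K, L, M, N}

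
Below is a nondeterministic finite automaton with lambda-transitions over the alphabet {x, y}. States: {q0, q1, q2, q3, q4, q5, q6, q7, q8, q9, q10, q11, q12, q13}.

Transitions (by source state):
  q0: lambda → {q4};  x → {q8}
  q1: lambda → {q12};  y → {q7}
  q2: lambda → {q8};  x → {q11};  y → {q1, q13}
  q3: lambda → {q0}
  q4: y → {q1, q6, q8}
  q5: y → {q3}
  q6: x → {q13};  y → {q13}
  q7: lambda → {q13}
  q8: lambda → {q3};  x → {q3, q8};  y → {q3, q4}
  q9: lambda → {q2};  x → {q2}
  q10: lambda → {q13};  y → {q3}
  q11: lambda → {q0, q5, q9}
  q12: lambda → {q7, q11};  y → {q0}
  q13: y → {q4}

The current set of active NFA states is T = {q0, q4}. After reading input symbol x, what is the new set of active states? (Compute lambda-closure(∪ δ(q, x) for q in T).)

q0 on x → {q8}.
No x-transition from q4.
Union after reading x: {q8}.
Now take the lambda-closure:
From q8 via lambda: add q3.
From q3 via lambda: add q0.
From q0 via lambda: add q4.
No new states can be added; the closed set is {q0, q3, q4, q8}.

{q0, q3, q4, q8}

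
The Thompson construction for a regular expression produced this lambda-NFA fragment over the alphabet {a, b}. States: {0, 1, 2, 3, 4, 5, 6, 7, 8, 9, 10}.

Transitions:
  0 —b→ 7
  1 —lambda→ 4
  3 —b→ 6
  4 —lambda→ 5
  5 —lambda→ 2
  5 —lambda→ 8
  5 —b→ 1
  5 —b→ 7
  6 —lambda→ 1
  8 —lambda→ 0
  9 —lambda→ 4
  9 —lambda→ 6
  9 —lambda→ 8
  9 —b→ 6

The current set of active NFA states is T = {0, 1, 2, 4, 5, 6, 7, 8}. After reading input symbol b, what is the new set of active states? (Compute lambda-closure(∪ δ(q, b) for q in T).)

0 on b → {7}.
5 on b → {1, 7}.
No b-transition from 1, 2, 4, 6, 7, 8.
Union after reading b: {1, 7}.
Now take the lambda-closure:
From 1 via lambda: add 4.
From 4 via lambda: add 5.
From 5 via lambda: add 2, 8.
From 8 via lambda: add 0.
No new states can be added; the closed set is {0, 1, 2, 4, 5, 7, 8}.

{0, 1, 2, 4, 5, 7, 8}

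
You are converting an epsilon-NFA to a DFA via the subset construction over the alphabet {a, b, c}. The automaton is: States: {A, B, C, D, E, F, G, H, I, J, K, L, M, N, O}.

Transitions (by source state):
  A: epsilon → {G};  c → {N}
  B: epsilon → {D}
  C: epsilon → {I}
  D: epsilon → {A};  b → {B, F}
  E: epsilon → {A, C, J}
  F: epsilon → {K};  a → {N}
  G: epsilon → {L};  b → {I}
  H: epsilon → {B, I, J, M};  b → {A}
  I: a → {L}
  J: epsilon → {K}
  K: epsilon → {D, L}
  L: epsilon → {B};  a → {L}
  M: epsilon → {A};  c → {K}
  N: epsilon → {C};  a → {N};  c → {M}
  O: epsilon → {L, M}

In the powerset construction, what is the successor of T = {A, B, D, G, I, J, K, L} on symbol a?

{A, B, D, G, L}

I on a → {L}.
L on a → {L}.
No a-transition from A, B, D, G, J, K.
Union after reading a: {L}.
Now take the epsilon-closure:
From L via epsilon: add B.
From B via epsilon: add D.
From D via epsilon: add A.
From A via epsilon: add G.
No new states can be added; the closed set is {A, B, D, G, L}.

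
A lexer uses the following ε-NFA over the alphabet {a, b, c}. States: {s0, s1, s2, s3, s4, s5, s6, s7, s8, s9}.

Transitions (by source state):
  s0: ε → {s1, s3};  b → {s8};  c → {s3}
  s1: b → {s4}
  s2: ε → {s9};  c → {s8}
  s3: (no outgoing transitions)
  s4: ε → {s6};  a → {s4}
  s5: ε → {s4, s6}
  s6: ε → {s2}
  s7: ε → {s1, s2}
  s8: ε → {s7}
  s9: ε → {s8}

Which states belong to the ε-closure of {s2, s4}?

{s1, s2, s4, s6, s7, s8, s9}

Start with {s2, s4}.
From s2 via ε: add s9.
From s4 via ε: add s6.
From s9 via ε: add s8.
From s8 via ε: add s7.
From s7 via ε: add s1.
No new states can be added; the closed set is {s1, s2, s4, s6, s7, s8, s9}.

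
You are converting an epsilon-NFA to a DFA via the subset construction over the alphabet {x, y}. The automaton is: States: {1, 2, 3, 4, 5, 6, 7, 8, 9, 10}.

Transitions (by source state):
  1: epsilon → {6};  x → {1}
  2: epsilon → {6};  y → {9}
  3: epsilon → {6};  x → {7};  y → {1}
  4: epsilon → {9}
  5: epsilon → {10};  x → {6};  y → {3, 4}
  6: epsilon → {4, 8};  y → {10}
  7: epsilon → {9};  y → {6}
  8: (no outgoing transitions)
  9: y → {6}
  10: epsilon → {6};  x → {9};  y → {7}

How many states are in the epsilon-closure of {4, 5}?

6

Start with {4, 5}.
From 4 via epsilon: add 9.
From 5 via epsilon: add 10.
From 10 via epsilon: add 6.
From 6 via epsilon: add 8.
epsilon-closure = {4, 5, 6, 8, 9, 10}, which has 6 states.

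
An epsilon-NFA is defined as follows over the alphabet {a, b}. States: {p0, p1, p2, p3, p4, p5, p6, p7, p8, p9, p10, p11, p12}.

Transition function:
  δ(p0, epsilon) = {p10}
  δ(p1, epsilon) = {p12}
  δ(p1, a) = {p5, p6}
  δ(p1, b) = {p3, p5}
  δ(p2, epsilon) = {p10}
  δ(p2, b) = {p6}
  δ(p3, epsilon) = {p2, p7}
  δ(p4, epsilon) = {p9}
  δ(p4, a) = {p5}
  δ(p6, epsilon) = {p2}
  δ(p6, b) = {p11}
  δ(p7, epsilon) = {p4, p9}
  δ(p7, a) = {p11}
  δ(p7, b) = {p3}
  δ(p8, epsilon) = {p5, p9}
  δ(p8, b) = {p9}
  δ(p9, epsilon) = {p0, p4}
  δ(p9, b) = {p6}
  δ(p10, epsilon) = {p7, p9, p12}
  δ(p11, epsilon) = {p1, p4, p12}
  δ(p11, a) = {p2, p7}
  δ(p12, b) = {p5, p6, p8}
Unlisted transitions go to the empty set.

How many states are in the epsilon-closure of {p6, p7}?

8

Start with {p6, p7}.
From p6 via epsilon: add p2.
From p7 via epsilon: add p4, p9.
From p2 via epsilon: add p10.
From p9 via epsilon: add p0.
From p10 via epsilon: add p12.
epsilon-closure = {p0, p2, p4, p6, p7, p9, p10, p12}, which has 8 states.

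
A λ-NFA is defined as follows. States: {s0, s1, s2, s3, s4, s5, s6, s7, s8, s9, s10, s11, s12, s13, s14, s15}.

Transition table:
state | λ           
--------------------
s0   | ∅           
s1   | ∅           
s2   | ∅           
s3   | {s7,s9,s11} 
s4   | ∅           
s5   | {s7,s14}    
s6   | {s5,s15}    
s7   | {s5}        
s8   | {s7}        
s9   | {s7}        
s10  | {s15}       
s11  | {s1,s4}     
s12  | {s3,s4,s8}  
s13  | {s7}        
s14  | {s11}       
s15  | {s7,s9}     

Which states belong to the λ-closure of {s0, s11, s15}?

Start with {s0, s11, s15}.
From s11 via λ: add s1, s4.
From s15 via λ: add s7, s9.
From s7 via λ: add s5.
From s5 via λ: add s14.
No new states can be added; the closed set is {s0, s1, s4, s5, s7, s9, s11, s14, s15}.

{s0, s1, s4, s5, s7, s9, s11, s14, s15}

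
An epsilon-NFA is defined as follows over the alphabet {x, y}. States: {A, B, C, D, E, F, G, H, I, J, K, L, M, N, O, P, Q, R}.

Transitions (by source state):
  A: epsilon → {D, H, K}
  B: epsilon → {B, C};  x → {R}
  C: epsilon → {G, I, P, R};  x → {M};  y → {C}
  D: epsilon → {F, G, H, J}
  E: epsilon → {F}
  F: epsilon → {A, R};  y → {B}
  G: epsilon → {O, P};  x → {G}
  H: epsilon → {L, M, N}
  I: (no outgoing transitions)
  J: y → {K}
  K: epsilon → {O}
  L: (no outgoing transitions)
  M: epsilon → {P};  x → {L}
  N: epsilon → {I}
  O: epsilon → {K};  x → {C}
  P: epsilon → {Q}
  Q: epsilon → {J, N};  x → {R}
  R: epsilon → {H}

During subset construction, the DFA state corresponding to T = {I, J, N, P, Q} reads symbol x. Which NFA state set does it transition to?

{H, I, J, L, M, N, P, Q, R}

Q on x → {R}.
No x-transition from I, J, N, P.
Union after reading x: {R}.
Now take the epsilon-closure:
From R via epsilon: add H.
From H via epsilon: add L, M, N.
From M via epsilon: add P.
From N via epsilon: add I.
From P via epsilon: add Q.
From Q via epsilon: add J.
No new states can be added; the closed set is {H, I, J, L, M, N, P, Q, R}.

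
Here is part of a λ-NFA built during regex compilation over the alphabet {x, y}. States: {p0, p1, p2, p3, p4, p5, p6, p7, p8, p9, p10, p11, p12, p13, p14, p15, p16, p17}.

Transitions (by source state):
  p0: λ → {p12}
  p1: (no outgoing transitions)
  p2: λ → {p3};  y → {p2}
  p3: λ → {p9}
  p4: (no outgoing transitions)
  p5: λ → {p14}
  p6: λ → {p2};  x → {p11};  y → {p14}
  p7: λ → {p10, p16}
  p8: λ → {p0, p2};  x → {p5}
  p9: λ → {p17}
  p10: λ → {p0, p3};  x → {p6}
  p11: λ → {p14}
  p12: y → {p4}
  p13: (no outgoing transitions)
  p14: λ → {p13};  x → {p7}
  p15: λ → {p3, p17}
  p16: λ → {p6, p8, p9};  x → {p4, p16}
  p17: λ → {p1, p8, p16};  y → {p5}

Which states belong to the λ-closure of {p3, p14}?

Start with {p3, p14}.
From p3 via λ: add p9.
From p14 via λ: add p13.
From p9 via λ: add p17.
From p17 via λ: add p1, p8, p16.
From p8 via λ: add p0, p2.
From p16 via λ: add p6.
From p0 via λ: add p12.
No new states can be added; the closed set is {p0, p1, p2, p3, p6, p8, p9, p12, p13, p14, p16, p17}.

{p0, p1, p2, p3, p6, p8, p9, p12, p13, p14, p16, p17}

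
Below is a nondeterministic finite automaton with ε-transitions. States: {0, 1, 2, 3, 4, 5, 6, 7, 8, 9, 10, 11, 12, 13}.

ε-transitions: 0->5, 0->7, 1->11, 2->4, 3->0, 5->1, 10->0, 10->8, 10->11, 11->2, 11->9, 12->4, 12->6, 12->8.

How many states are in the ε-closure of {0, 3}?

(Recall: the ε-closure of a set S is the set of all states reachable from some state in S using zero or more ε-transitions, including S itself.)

Start with {0, 3}.
From 0 via ε: add 5, 7.
From 5 via ε: add 1.
From 1 via ε: add 11.
From 11 via ε: add 2, 9.
From 2 via ε: add 4.
ε-closure = {0, 1, 2, 3, 4, 5, 7, 9, 11}, which has 9 states.

9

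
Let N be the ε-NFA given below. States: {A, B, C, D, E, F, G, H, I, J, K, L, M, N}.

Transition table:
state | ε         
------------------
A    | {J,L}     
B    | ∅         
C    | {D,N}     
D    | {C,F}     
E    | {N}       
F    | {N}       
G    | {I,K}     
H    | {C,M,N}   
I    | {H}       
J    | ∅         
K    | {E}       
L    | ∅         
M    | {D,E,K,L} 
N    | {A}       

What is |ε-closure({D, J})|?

Start with {D, J}.
From D via ε: add C, F.
From C via ε: add N.
From N via ε: add A.
From A via ε: add L.
ε-closure = {A, C, D, F, J, L, N}, which has 7 states.

7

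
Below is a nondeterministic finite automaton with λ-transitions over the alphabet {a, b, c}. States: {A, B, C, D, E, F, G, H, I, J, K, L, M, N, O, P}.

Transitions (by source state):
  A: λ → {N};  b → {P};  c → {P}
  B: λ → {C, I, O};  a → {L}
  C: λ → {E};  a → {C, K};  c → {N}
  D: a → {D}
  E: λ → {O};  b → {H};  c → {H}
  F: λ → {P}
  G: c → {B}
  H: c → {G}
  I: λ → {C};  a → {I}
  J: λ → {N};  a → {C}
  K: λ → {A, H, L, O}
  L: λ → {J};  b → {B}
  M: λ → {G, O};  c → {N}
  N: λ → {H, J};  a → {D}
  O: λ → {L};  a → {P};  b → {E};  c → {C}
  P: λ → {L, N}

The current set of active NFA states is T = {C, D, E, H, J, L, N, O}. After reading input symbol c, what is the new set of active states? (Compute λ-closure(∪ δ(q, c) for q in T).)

C on c → {N}.
E on c → {H}.
H on c → {G}.
O on c → {C}.
No c-transition from D, J, L, N.
Union after reading c: {C, G, H, N}.
Now take the λ-closure:
From C via λ: add E.
From N via λ: add J.
From E via λ: add O.
From O via λ: add L.
No new states can be added; the closed set is {C, E, G, H, J, L, N, O}.

{C, E, G, H, J, L, N, O}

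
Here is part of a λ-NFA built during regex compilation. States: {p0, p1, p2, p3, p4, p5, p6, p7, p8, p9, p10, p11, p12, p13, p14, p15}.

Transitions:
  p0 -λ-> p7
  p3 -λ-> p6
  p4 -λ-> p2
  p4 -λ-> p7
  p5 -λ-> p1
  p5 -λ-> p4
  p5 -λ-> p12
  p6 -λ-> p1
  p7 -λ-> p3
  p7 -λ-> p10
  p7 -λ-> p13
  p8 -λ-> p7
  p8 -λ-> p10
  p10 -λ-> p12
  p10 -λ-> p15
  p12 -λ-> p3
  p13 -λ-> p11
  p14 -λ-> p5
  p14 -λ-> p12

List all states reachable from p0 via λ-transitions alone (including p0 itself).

{p0, p1, p3, p6, p7, p10, p11, p12, p13, p15}

Start with {p0}.
From p0 via λ: add p7.
From p7 via λ: add p3, p10, p13.
From p3 via λ: add p6.
From p10 via λ: add p12, p15.
From p13 via λ: add p11.
From p6 via λ: add p1.
No new states can be added; the closed set is {p0, p1, p3, p6, p7, p10, p11, p12, p13, p15}.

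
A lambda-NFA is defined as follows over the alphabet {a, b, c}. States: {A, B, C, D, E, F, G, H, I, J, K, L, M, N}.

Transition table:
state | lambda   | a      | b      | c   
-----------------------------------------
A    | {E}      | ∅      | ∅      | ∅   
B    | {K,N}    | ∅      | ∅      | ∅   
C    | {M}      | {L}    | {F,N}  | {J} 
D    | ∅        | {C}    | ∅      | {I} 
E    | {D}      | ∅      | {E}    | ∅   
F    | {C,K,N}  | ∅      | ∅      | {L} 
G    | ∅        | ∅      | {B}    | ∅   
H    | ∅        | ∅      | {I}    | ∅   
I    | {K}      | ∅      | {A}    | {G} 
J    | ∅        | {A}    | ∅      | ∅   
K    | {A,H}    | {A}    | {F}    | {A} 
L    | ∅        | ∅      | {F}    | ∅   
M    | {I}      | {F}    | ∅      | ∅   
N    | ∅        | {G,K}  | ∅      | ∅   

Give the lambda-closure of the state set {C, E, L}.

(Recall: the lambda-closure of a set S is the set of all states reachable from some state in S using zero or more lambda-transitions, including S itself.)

{A, C, D, E, H, I, K, L, M}

Start with {C, E, L}.
From C via lambda: add M.
From E via lambda: add D.
From M via lambda: add I.
From I via lambda: add K.
From K via lambda: add A, H.
No new states can be added; the closed set is {A, C, D, E, H, I, K, L, M}.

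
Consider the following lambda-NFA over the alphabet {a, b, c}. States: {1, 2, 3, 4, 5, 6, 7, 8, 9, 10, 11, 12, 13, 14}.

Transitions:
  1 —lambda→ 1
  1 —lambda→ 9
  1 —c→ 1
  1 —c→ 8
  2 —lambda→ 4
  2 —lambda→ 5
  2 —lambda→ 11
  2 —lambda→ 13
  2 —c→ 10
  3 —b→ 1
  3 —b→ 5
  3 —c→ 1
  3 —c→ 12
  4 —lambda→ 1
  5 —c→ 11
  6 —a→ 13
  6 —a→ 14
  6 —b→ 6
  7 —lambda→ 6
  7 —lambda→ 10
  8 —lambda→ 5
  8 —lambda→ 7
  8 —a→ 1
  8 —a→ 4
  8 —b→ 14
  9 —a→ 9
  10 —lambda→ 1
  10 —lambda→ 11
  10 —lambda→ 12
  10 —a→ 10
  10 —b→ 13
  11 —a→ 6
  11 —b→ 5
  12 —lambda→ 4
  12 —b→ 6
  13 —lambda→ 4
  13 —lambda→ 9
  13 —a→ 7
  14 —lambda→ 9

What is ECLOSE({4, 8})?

Start with {4, 8}.
From 4 via lambda: add 1.
From 8 via lambda: add 5, 7.
From 1 via lambda: add 9.
From 7 via lambda: add 6, 10.
From 10 via lambda: add 11, 12.
No new states can be added; the closed set is {1, 4, 5, 6, 7, 8, 9, 10, 11, 12}.

{1, 4, 5, 6, 7, 8, 9, 10, 11, 12}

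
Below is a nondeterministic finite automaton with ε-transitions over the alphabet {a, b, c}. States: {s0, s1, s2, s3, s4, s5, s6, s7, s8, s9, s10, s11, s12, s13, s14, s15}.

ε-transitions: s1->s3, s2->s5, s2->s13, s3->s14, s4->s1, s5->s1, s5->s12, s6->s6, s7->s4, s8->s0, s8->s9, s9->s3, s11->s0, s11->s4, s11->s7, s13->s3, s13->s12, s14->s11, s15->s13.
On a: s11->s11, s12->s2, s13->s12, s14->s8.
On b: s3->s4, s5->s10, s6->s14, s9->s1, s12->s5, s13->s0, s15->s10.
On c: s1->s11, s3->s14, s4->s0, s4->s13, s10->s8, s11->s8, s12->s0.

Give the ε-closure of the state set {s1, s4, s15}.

{s0, s1, s3, s4, s7, s11, s12, s13, s14, s15}

Start with {s1, s4, s15}.
From s1 via ε: add s3.
From s15 via ε: add s13.
From s3 via ε: add s14.
From s13 via ε: add s12.
From s14 via ε: add s11.
From s11 via ε: add s0, s7.
No new states can be added; the closed set is {s0, s1, s3, s4, s7, s11, s12, s13, s14, s15}.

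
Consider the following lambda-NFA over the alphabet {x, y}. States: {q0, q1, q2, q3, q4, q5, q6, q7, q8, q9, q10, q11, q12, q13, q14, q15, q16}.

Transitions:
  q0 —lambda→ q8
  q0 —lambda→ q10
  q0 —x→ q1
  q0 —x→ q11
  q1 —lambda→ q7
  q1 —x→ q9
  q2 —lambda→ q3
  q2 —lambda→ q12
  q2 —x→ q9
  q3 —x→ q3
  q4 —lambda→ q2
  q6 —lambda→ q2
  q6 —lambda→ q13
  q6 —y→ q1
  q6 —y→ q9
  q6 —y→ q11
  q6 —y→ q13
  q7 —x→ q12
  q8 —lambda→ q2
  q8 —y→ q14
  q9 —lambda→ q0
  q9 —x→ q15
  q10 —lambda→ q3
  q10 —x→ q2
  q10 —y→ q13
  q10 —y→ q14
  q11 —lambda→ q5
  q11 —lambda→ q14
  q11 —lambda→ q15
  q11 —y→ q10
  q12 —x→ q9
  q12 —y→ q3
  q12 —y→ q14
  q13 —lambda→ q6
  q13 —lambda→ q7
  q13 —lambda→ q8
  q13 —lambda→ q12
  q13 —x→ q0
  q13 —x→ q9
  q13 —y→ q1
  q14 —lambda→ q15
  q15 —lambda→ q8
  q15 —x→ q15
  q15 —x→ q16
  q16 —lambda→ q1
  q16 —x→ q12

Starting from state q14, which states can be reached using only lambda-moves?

{q2, q3, q8, q12, q14, q15}

Start with {q14}.
From q14 via lambda: add q15.
From q15 via lambda: add q8.
From q8 via lambda: add q2.
From q2 via lambda: add q3, q12.
No new states can be added; the closed set is {q2, q3, q8, q12, q14, q15}.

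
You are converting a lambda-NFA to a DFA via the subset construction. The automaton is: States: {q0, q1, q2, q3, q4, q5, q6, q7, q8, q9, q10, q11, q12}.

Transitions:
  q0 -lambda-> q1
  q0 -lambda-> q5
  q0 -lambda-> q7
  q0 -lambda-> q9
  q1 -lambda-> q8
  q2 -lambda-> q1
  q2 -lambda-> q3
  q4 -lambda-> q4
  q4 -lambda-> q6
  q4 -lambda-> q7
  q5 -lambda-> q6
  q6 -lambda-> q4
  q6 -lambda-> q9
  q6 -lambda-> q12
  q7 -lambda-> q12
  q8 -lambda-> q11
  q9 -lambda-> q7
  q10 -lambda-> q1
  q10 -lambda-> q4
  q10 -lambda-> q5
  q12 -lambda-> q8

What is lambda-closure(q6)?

Start with {q6}.
From q6 via lambda: add q4, q9, q12.
From q4 via lambda: add q7.
From q12 via lambda: add q8.
From q8 via lambda: add q11.
No new states can be added; the closed set is {q4, q6, q7, q8, q9, q11, q12}.

{q4, q6, q7, q8, q9, q11, q12}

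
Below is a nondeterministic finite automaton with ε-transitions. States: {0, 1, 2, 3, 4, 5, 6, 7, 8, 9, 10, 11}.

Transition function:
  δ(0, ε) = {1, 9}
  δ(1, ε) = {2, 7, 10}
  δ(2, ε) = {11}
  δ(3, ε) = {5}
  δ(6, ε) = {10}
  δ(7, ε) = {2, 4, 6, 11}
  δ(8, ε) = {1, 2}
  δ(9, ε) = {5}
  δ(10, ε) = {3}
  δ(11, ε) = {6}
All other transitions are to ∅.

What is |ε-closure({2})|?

Start with {2}.
From 2 via ε: add 11.
From 11 via ε: add 6.
From 6 via ε: add 10.
From 10 via ε: add 3.
From 3 via ε: add 5.
ε-closure = {2, 3, 5, 6, 10, 11}, which has 6 states.

6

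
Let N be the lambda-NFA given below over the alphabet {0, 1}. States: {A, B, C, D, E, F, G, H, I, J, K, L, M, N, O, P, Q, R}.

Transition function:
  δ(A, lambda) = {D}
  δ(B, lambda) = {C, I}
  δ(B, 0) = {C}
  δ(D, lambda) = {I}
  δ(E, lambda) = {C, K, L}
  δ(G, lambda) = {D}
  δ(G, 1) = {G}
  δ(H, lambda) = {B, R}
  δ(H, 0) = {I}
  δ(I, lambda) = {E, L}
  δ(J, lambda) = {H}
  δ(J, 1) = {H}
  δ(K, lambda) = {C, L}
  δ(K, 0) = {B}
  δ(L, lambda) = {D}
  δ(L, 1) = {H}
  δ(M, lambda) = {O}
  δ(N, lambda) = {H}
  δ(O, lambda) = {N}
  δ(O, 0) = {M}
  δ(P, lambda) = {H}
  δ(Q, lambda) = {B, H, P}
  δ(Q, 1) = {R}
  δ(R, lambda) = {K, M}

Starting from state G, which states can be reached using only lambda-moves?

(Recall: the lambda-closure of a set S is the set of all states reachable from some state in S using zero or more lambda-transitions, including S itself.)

{C, D, E, G, I, K, L}

Start with {G}.
From G via lambda: add D.
From D via lambda: add I.
From I via lambda: add E, L.
From E via lambda: add C, K.
No new states can be added; the closed set is {C, D, E, G, I, K, L}.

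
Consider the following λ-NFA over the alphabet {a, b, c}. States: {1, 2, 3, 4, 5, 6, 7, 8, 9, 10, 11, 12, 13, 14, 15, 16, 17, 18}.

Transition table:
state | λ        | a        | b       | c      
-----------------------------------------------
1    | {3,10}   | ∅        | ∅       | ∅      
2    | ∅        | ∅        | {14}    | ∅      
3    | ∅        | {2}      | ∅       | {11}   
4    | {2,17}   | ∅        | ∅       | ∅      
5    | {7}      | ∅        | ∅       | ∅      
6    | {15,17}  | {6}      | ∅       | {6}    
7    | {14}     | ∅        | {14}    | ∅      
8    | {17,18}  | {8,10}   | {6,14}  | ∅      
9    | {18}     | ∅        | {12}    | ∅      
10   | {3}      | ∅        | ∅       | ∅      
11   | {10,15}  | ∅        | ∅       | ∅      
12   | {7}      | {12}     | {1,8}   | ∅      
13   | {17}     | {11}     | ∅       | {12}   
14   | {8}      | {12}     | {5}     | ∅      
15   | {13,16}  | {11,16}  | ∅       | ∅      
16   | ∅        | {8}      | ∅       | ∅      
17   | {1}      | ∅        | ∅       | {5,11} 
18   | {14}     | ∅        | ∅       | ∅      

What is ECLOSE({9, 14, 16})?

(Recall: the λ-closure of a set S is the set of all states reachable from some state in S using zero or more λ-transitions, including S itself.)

{1, 3, 8, 9, 10, 14, 16, 17, 18}

Start with {9, 14, 16}.
From 9 via λ: add 18.
From 14 via λ: add 8.
From 8 via λ: add 17.
From 17 via λ: add 1.
From 1 via λ: add 3, 10.
No new states can be added; the closed set is {1, 3, 8, 9, 10, 14, 16, 17, 18}.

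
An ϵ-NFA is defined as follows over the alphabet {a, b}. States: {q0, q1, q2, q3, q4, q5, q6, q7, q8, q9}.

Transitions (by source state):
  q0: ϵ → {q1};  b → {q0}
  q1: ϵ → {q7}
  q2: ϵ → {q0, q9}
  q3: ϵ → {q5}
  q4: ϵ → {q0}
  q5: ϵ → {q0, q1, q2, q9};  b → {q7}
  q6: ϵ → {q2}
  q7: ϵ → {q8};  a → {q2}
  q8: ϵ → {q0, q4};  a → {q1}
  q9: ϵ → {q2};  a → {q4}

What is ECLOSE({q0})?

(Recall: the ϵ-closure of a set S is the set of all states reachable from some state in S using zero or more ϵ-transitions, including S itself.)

Start with {q0}.
From q0 via ϵ: add q1.
From q1 via ϵ: add q7.
From q7 via ϵ: add q8.
From q8 via ϵ: add q4.
No new states can be added; the closed set is {q0, q1, q4, q7, q8}.

{q0, q1, q4, q7, q8}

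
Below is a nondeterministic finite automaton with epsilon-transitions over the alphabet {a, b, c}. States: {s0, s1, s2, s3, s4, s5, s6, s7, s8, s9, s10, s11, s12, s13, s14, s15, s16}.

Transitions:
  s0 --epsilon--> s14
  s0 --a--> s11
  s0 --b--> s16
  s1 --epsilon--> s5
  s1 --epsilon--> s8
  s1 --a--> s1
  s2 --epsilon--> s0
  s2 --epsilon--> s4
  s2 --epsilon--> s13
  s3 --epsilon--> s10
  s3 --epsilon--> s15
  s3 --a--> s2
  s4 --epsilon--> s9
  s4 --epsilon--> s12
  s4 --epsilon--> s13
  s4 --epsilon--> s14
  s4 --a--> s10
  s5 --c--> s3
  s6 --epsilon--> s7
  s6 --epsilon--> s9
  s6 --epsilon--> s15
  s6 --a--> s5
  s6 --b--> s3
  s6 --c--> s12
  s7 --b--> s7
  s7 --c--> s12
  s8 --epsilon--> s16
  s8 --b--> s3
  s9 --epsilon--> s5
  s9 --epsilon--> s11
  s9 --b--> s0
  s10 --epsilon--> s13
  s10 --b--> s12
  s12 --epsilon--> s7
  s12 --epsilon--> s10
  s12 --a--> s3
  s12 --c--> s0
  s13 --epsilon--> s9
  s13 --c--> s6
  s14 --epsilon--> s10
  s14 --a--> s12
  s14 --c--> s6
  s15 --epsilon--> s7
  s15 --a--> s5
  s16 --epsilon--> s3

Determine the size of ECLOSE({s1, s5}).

11

Start with {s1, s5}.
From s1 via epsilon: add s8.
From s8 via epsilon: add s16.
From s16 via epsilon: add s3.
From s3 via epsilon: add s10, s15.
From s10 via epsilon: add s13.
From s15 via epsilon: add s7.
From s13 via epsilon: add s9.
From s9 via epsilon: add s11.
epsilon-closure = {s1, s3, s5, s7, s8, s9, s10, s11, s13, s15, s16}, which has 11 states.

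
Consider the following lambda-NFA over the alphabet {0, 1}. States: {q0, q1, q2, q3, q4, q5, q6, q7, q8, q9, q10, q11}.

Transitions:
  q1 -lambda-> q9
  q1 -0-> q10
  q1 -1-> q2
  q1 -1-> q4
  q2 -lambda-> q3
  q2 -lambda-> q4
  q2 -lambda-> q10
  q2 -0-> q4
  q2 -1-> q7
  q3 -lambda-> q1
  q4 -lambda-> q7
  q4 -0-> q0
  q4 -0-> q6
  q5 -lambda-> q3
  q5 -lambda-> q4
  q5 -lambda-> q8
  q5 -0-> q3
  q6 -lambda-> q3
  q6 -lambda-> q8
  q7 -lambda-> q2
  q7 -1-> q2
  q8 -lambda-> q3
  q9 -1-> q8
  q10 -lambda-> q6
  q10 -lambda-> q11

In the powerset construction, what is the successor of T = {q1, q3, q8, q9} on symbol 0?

q1 on 0 → {q10}.
No 0-transition from q3, q8, q9.
Union after reading 0: {q10}.
Now take the lambda-closure:
From q10 via lambda: add q6, q11.
From q6 via lambda: add q3, q8.
From q3 via lambda: add q1.
From q1 via lambda: add q9.
No new states can be added; the closed set is {q1, q3, q6, q8, q9, q10, q11}.

{q1, q3, q6, q8, q9, q10, q11}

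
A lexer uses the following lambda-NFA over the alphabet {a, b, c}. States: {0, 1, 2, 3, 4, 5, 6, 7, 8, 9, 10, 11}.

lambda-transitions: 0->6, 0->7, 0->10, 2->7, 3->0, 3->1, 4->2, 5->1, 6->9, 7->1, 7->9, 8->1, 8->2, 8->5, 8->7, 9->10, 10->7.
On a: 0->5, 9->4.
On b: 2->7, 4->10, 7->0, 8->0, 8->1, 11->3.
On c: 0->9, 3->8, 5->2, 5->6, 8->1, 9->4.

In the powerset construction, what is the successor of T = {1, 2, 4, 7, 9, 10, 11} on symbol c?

9 on c → {4}.
No c-transition from 1, 2, 4, 7, 10, 11.
Union after reading c: {4}.
Now take the lambda-closure:
From 4 via lambda: add 2.
From 2 via lambda: add 7.
From 7 via lambda: add 1, 9.
From 9 via lambda: add 10.
No new states can be added; the closed set is {1, 2, 4, 7, 9, 10}.

{1, 2, 4, 7, 9, 10}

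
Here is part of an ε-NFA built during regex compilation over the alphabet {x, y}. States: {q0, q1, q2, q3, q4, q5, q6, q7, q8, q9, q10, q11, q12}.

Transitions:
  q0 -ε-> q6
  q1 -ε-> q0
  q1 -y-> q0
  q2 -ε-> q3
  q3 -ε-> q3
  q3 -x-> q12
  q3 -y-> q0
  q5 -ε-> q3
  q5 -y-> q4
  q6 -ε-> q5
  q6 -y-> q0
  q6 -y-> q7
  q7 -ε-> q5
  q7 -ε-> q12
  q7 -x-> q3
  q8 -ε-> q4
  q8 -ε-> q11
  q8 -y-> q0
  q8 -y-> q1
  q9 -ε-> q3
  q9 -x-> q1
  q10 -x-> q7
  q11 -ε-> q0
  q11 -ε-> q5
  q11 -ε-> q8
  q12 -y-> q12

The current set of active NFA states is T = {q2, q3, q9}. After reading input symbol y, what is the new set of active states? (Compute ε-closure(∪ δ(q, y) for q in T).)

q3 on y → {q0}.
No y-transition from q2, q9.
Union after reading y: {q0}.
Now take the ε-closure:
From q0 via ε: add q6.
From q6 via ε: add q5.
From q5 via ε: add q3.
No new states can be added; the closed set is {q0, q3, q5, q6}.

{q0, q3, q5, q6}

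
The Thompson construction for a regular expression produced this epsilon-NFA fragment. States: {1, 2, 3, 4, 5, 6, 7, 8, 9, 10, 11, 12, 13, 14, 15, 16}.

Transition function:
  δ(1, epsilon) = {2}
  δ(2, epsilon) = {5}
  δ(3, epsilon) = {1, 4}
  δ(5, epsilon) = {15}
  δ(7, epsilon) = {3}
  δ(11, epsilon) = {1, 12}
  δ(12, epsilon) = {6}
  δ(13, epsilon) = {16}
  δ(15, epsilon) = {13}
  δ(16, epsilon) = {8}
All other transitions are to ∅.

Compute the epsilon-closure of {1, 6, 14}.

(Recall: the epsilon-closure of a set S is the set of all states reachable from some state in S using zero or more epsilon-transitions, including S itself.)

Start with {1, 6, 14}.
From 1 via epsilon: add 2.
From 2 via epsilon: add 5.
From 5 via epsilon: add 15.
From 15 via epsilon: add 13.
From 13 via epsilon: add 16.
From 16 via epsilon: add 8.
No new states can be added; the closed set is {1, 2, 5, 6, 8, 13, 14, 15, 16}.

{1, 2, 5, 6, 8, 13, 14, 15, 16}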